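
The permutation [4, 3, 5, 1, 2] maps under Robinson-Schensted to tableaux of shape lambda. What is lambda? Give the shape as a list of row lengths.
Row-insert each entry into an empty tableau.

After inserting 4: P = [[4]].
After inserting 3: P = [[3], [4]].
After inserting 5: P = [[3, 5], [4]].
After inserting 1: P = [[1, 5], [3], [4]].
After inserting 2: P = [[1, 2], [3, 5], [4]].

The final insertion tableau P = [[1, 2], [3, 5], [4]] has shape [2, 2, 1].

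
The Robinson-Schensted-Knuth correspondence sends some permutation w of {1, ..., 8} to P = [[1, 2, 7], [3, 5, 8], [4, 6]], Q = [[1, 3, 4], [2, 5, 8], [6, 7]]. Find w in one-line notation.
Reverse the RSK construction: for i from n down to 1, find the cell of Q containing i, remove the entry at that cell from P, and reverse-bump it up through P; the value ejected from row 1 is w(i).

Step i=8: Q has 8 at row 2, column 3; remove 8 from row 2 of P and reverse-bump: 8 enters row 1 and ejects 7. So w(8) = 7. P is now [[1, 2, 8], [3, 5], [4, 6]].
Step i=7: Q has 7 at row 3, column 2; remove 6 from row 3 of P and reverse-bump: 6 enters row 2 and ejects 5; 5 enters row 1 and ejects 2. So w(7) = 2. P is now [[1, 5, 8], [3, 6], [4]].
Step i=6: Q has 6 at row 3, column 1; remove 4 from row 3 of P and reverse-bump: 4 enters row 2 and ejects 3; 3 enters row 1 and ejects 1. So w(6) = 1. P is now [[3, 5, 8], [4, 6]].
Step i=5: Q has 5 at row 2, column 2; remove 6 from row 2 of P and reverse-bump: 6 enters row 1 and ejects 5. So w(5) = 5. P is now [[3, 6, 8], [4]].
Step i=4: Q has 4 at row 1, column 3; remove that cell from P, ejecting 8. So w(4) = 8. P is now [[3, 6], [4]].
Step i=3: Q has 3 at row 1, column 2; remove that cell from P, ejecting 6. So w(3) = 6. P is now [[3], [4]].
Step i=2: Q has 2 at row 2, column 1; remove 4 from row 2 of P and reverse-bump: 4 enters row 1 and ejects 3. So w(2) = 3. P is now [[4]].
Step i=1: Q has 1 at row 1, column 1; remove that cell from P, ejecting 4. So w(1) = 4. P is now [].

So w = 4 3 6 8 5 1 2 7.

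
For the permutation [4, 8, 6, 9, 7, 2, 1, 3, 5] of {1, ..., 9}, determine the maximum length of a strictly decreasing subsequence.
4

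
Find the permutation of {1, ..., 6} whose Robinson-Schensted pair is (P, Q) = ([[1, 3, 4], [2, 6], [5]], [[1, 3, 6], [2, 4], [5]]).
Reverse the RSK construction: for i from n down to 1, find the cell of Q containing i, remove the entry at that cell from P, and reverse-bump it up through P; the value ejected from row 1 is w(i).

Step i=6: Q has 6 at row 1, column 3; remove that cell from P, ejecting 4. So w(6) = 4. P is now [[1, 3], [2, 6], [5]].
Step i=5: Q has 5 at row 3, column 1; remove 5 from row 3 of P and reverse-bump: 5 enters row 2 and ejects 2; 2 enters row 1 and ejects 1. So w(5) = 1. P is now [[2, 3], [5, 6]].
Step i=4: Q has 4 at row 2, column 2; remove 6 from row 2 of P and reverse-bump: 6 enters row 1 and ejects 3. So w(4) = 3. P is now [[2, 6], [5]].
Step i=3: Q has 3 at row 1, column 2; remove that cell from P, ejecting 6. So w(3) = 6. P is now [[2], [5]].
Step i=2: Q has 2 at row 2, column 1; remove 5 from row 2 of P and reverse-bump: 5 enters row 1 and ejects 2. So w(2) = 2. P is now [[5]].
Step i=1: Q has 1 at row 1, column 1; remove that cell from P, ejecting 5. So w(1) = 5. P is now [].

So w = 5 2 6 3 1 4.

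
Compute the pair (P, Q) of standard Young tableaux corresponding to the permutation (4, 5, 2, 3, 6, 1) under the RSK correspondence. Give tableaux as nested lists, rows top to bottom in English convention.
P = [[1, 3, 6], [2, 5], [4]], Q = [[1, 2, 5], [3, 4], [6]]

Insert each entry of the permutation into P by Schensted row insertion, recording in Q the position of each new cell.

Insert 4: appended to row 1. P = [[4]].
Insert 5: appended to row 1. P = [[4, 5]].
Insert 2: 2 bumps 4 from row 1; 4 starts row 2. P = [[2, 5], [4]].
Insert 3: 3 bumps 5 from row 1; 5 appends to row 2. P = [[2, 3], [4, 5]].
Insert 6: appended to row 1. P = [[2, 3, 6], [4, 5]].
Insert 1: 1 bumps 2 from row 1; 2 bumps 4 from row 2; 4 starts row 3. P = [[1, 3, 6], [2, 5], [4]].

So P = [[1, 3, 6], [2, 5], [4]], Q = [[1, 2, 5], [3, 4], [6]].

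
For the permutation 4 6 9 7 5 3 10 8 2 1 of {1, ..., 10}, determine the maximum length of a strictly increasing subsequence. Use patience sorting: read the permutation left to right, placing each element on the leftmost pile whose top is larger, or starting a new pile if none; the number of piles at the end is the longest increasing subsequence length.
4

4: new pile. tops = [4]
6: new pile. tops = [4, 6]
9: new pile. tops = [4, 6, 9]
7: onto pile 3 (replacing 9). tops = [4, 6, 7]
5: onto pile 2 (replacing 6). tops = [4, 5, 7]
3: onto pile 1 (replacing 4). tops = [3, 5, 7]
10: new pile. tops = [3, 5, 7, 10]
8: onto pile 4 (replacing 10). tops = [3, 5, 7, 8]
2: onto pile 1 (replacing 3). tops = [2, 5, 7, 8]
1: onto pile 1 (replacing 2). tops = [1, 5, 7, 8]

4 piles, so the longest increasing subsequence has length 4.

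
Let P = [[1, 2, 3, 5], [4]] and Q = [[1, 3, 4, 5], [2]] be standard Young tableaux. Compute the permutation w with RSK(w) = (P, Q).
Reverse RSK: for i = n, n-1, ..., 1, locate i in Q, remove the corresponding corner cell from P, and reverse-bump its entry up through P; the value ejected from row 1 is w(i).

So w = 4 1 2 3 5.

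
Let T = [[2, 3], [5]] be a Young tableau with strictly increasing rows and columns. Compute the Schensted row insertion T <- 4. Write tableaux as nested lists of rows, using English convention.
[[2, 3, 4], [5]]

4 is larger than every entry of row 1, so it is appended to row 1. The new tableau is [[2, 3, 4], [5]].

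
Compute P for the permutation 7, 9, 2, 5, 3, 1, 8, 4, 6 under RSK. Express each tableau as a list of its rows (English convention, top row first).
After inserting 7: P = [[7]].
After inserting 9: P = [[7, 9]].
After inserting 2: P = [[2, 9], [7]].
After inserting 5: P = [[2, 5], [7, 9]].
After inserting 3: P = [[2, 3], [5, 9], [7]].
After inserting 1: P = [[1, 3], [2, 9], [5], [7]].
After inserting 8: P = [[1, 3, 8], [2, 9], [5], [7]].
After inserting 4: P = [[1, 3, 4], [2, 8], [5, 9], [7]].
After inserting 6: P = [[1, 3, 4, 6], [2, 8], [5, 9], [7]].

So P = [[1, 3, 4, 6], [2, 8], [5, 9], [7]].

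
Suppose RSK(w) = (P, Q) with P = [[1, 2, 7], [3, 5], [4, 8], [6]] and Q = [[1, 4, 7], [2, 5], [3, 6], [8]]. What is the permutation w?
Reverse the RSK construction: for i from n down to 1, find the cell of Q containing i, remove the entry at that cell from P, and reverse-bump it up through P; the value ejected from row 1 is w(i).

Step i=8: Q has 8 at row 4, column 1; remove 6 from row 4 of P and reverse-bump: 6 enters row 3 and ejects 4; 4 enters row 2 and ejects 3; 3 enters row 1 and ejects 2. So w(8) = 2. P is now [[1, 3, 7], [4, 5], [6, 8]].
Step i=7: Q has 7 at row 1, column 3; remove that cell from P, ejecting 7. So w(7) = 7. P is now [[1, 3], [4, 5], [6, 8]].
Step i=6: Q has 6 at row 3, column 2; remove 8 from row 3 of P and reverse-bump: 8 enters row 2 and ejects 5; 5 enters row 1 and ejects 3. So w(6) = 3. P is now [[1, 5], [4, 8], [6]].
Step i=5: Q has 5 at row 2, column 2; remove 8 from row 2 of P and reverse-bump: 8 enters row 1 and ejects 5. So w(5) = 5. P is now [[1, 8], [4], [6]].
Step i=4: Q has 4 at row 1, column 2; remove that cell from P, ejecting 8. So w(4) = 8. P is now [[1], [4], [6]].
Step i=3: Q has 3 at row 3, column 1; remove 6 from row 3 of P and reverse-bump: 6 enters row 2 and ejects 4; 4 enters row 1 and ejects 1. So w(3) = 1. P is now [[4], [6]].
Step i=2: Q has 2 at row 2, column 1; remove 6 from row 2 of P and reverse-bump: 6 enters row 1 and ejects 4. So w(2) = 4. P is now [[6]].
Step i=1: Q has 1 at row 1, column 1; remove that cell from P, ejecting 6. So w(1) = 6. P is now [].

So w = 6 4 1 8 5 3 7 2.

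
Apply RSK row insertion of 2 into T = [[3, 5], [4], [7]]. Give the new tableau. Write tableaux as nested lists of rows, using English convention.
[[2, 5], [3], [4], [7]]

In row 1, 2 replaces 3 (the leftmost entry greater than 2); 3 is bumped to row 2. In row 2, 3 replaces 4 (the leftmost entry greater than 3); 4 is bumped to row 3. In row 3, 4 replaces 7 (the leftmost entry greater than 4); 7 is bumped to row 4. 7 starts a new row 4. The new tableau is [[2, 5], [3], [4], [7]].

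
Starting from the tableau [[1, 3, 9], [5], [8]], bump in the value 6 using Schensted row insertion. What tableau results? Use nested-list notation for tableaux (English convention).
In row 1, 6 replaces 9 (the leftmost entry greater than 6); 9 is bumped to row 2. 9 is appended to row 2. The new tableau is [[1, 3, 6], [5, 9], [8]].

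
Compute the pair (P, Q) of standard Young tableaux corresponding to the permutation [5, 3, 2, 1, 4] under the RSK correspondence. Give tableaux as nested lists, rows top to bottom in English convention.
P = [[1, 4], [2], [3], [5]], Q = [[1, 5], [2], [3], [4]]

Insert each entry of the permutation into P by Schensted row insertion, recording in Q the position of each new cell.

Insert 5: appended to row 1. P = [[5]].
Insert 3: 3 bumps 5 from row 1; 5 starts row 2. P = [[3], [5]].
Insert 2: 2 bumps 3 from row 1; 3 bumps 5 from row 2; 5 starts row 3. P = [[2], [3], [5]].
Insert 1: 1 bumps 2 from row 1; 2 bumps 3 from row 2; 3 bumps 5 from row 3; 5 starts row 4. P = [[1], [2], [3], [5]].
Insert 4: appended to row 1. P = [[1, 4], [2], [3], [5]].

So P = [[1, 4], [2], [3], [5]], Q = [[1, 5], [2], [3], [4]].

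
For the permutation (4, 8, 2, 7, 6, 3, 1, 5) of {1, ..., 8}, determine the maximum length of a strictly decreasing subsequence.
5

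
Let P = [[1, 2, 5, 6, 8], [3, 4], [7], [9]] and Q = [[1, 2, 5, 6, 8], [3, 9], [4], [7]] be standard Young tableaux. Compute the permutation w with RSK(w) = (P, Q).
3 9 7 4 5 6 1 8 2

Reverse the RSK construction: for i from n down to 1, find the cell of Q containing i, remove the entry at that cell from P, and reverse-bump it up through P; the value ejected from row 1 is w(i).

Step i=9: Q has 9 at row 2, column 2; remove 4 from row 2 of P and reverse-bump: 4 enters row 1 and ejects 2. So w(9) = 2. P is now [[1, 4, 5, 6, 8], [3], [7], [9]].
Step i=8: Q has 8 at row 1, column 5; remove that cell from P, ejecting 8. So w(8) = 8. P is now [[1, 4, 5, 6], [3], [7], [9]].
Step i=7: Q has 7 at row 4, column 1; remove 9 from row 4 of P and reverse-bump: 9 enters row 3 and ejects 7; 7 enters row 2 and ejects 3; 3 enters row 1 and ejects 1. So w(7) = 1. P is now [[3, 4, 5, 6], [7], [9]].
Step i=6: Q has 6 at row 1, column 4; remove that cell from P, ejecting 6. So w(6) = 6. P is now [[3, 4, 5], [7], [9]].
Step i=5: Q has 5 at row 1, column 3; remove that cell from P, ejecting 5. So w(5) = 5. P is now [[3, 4], [7], [9]].
Step i=4: Q has 4 at row 3, column 1; remove 9 from row 3 of P and reverse-bump: 9 enters row 2 and ejects 7; 7 enters row 1 and ejects 4. So w(4) = 4. P is now [[3, 7], [9]].
Step i=3: Q has 3 at row 2, column 1; remove 9 from row 2 of P and reverse-bump: 9 enters row 1 and ejects 7. So w(3) = 7. P is now [[3, 9]].
Step i=2: Q has 2 at row 1, column 2; remove that cell from P, ejecting 9. So w(2) = 9. P is now [[3]].
Step i=1: Q has 1 at row 1, column 1; remove that cell from P, ejecting 3. So w(1) = 3. P is now [].

So w = 3 9 7 4 5 6 1 8 2.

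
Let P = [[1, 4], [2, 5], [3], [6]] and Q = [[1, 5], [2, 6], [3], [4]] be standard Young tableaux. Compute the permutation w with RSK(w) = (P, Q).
Reverse the RSK construction: for i from n down to 1, find the cell of Q containing i, remove the entry at that cell from P, and reverse-bump it up through P; the value ejected from row 1 is w(i).

Step i=6: Q has 6 at row 2, column 2; remove 5 from row 2 of P and reverse-bump: 5 enters row 1 and ejects 4. So w(6) = 4. P is now [[1, 5], [2], [3], [6]].
Step i=5: Q has 5 at row 1, column 2; remove that cell from P, ejecting 5. So w(5) = 5. P is now [[1], [2], [3], [6]].
Step i=4: Q has 4 at row 4, column 1; remove 6 from row 4 of P and reverse-bump: 6 enters row 3 and ejects 3; 3 enters row 2 and ejects 2; 2 enters row 1 and ejects 1. So w(4) = 1. P is now [[2], [3], [6]].
Step i=3: Q has 3 at row 3, column 1; remove 6 from row 3 of P and reverse-bump: 6 enters row 2 and ejects 3; 3 enters row 1 and ejects 2. So w(3) = 2. P is now [[3], [6]].
Step i=2: Q has 2 at row 2, column 1; remove 6 from row 2 of P and reverse-bump: 6 enters row 1 and ejects 3. So w(2) = 3. P is now [[6]].
Step i=1: Q has 1 at row 1, column 1; remove that cell from P, ejecting 6. So w(1) = 6. P is now [].

So w = 6 3 2 1 5 4.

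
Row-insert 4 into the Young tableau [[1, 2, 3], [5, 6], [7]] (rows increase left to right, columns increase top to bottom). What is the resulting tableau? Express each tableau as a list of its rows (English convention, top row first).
4 is larger than every entry of row 1, so it is appended to row 1. The new tableau is [[1, 2, 3, 4], [5, 6], [7]].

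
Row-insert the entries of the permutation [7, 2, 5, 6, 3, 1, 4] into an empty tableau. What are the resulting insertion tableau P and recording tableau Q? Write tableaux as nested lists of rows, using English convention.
Insert each entry of the permutation into P by Schensted row insertion, recording in Q the position of each new cell.

Insert 7: appended to row 1. P = [[7]], Q = [[1]].
Insert 2: 2 bumps 7 from row 1; 7 starts row 2. P = [[2], [7]], Q = [[1], [2]].
Insert 5: appended to row 1. P = [[2, 5], [7]], Q = [[1, 3], [2]].
Insert 6: appended to row 1. P = [[2, 5, 6], [7]], Q = [[1, 3, 4], [2]].
Insert 3: 3 bumps 5 from row 1; 5 bumps 7 from row 2; 7 starts row 3. P = [[2, 3, 6], [5], [7]], Q = [[1, 3, 4], [2], [5]].
Insert 1: 1 bumps 2 from row 1; 2 bumps 5 from row 2; 5 bumps 7 from row 3; 7 starts row 4. P = [[1, 3, 6], [2], [5], [7]], Q = [[1, 3, 4], [2], [5], [6]].
Insert 4: 4 bumps 6 from row 1; 6 appends to row 2. P = [[1, 3, 4], [2, 6], [5], [7]], Q = [[1, 3, 4], [2, 7], [5], [6]].

So P = [[1, 3, 4], [2, 6], [5], [7]], Q = [[1, 3, 4], [2, 7], [5], [6]].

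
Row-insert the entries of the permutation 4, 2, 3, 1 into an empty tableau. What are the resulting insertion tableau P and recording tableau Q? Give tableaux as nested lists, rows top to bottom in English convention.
Insert each entry of the permutation into P by Schensted row insertion, recording in Q the position of each new cell.

Insert 4: appended to row 1. P = [[4]], Q = [[1]].
Insert 2: 2 bumps 4 from row 1; 4 starts row 2. P = [[2], [4]], Q = [[1], [2]].
Insert 3: appended to row 1. P = [[2, 3], [4]], Q = [[1, 3], [2]].
Insert 1: 1 bumps 2 from row 1; 2 bumps 4 from row 2; 4 starts row 3. P = [[1, 3], [2], [4]], Q = [[1, 3], [2], [4]].

So P = [[1, 3], [2], [4]], Q = [[1, 3], [2], [4]].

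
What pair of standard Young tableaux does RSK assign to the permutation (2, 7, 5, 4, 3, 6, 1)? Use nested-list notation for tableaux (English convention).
P = [[1, 3, 6], [2], [4], [5], [7]], Q = [[1, 2, 6], [3], [4], [5], [7]]

Insert each entry of the permutation into P by Schensted row insertion, recording in Q the position of each new cell.

Insert 2: appended to row 1. P = [[2]].
Insert 7: appended to row 1. P = [[2, 7]].
Insert 5: 5 bumps 7 from row 1; 7 starts row 2. P = [[2, 5], [7]].
Insert 4: 4 bumps 5 from row 1; 5 bumps 7 from row 2; 7 starts row 3. P = [[2, 4], [5], [7]].
Insert 3: 3 bumps 4 from row 1; 4 bumps 5 from row 2; 5 bumps 7 from row 3; 7 starts row 4. P = [[2, 3], [4], [5], [7]].
Insert 6: appended to row 1. P = [[2, 3, 6], [4], [5], [7]].
Insert 1: 1 bumps 2 from row 1; 2 bumps 4 from row 2; 4 bumps 5 from row 3; 5 bumps 7 from row 4; 7 starts row 5. P = [[1, 3, 6], [2], [4], [5], [7]].

So P = [[1, 3, 6], [2], [4], [5], [7]], Q = [[1, 2, 6], [3], [4], [5], [7]].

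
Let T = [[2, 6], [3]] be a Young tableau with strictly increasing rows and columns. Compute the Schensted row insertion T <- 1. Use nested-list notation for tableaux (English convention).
[[1, 6], [2], [3]]

In row 1, 1 replaces 2 (the leftmost entry greater than 1); 2 is bumped to row 2. In row 2, 2 replaces 3 (the leftmost entry greater than 2); 3 is bumped to row 3. 3 starts a new row 3. The new tableau is [[1, 6], [2], [3]].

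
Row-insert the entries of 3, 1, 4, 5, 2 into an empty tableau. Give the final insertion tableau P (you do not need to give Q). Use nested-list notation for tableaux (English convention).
P = [[1, 2, 5], [3, 4]]

After inserting 3: P = [[3]].
After inserting 1: P = [[1], [3]].
After inserting 4: P = [[1, 4], [3]].
After inserting 5: P = [[1, 4, 5], [3]].
After inserting 2: P = [[1, 2, 5], [3, 4]].

So P = [[1, 2, 5], [3, 4]].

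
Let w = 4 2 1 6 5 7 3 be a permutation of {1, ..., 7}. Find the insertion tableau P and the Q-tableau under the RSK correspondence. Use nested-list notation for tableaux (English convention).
Insert each entry of the permutation into P by Schensted row insertion, recording in Q the position of each new cell.

Insert 4: appended to row 1. P = [[4]].
Insert 2: 2 bumps 4 from row 1; 4 starts row 2. P = [[2], [4]].
Insert 1: 1 bumps 2 from row 1; 2 bumps 4 from row 2; 4 starts row 3. P = [[1], [2], [4]].
Insert 6: appended to row 1. P = [[1, 6], [2], [4]].
Insert 5: 5 bumps 6 from row 1; 6 appends to row 2. P = [[1, 5], [2, 6], [4]].
Insert 7: appended to row 1. P = [[1, 5, 7], [2, 6], [4]].
Insert 3: 3 bumps 5 from row 1; 5 bumps 6 from row 2; 6 appends to row 3. P = [[1, 3, 7], [2, 5], [4, 6]].

So P = [[1, 3, 7], [2, 5], [4, 6]], Q = [[1, 4, 6], [2, 5], [3, 7]].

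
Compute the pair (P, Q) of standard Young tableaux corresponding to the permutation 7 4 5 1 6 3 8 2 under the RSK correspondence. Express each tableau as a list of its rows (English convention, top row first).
P = [[1, 2, 6, 8], [3, 5], [4], [7]], Q = [[1, 3, 5, 7], [2, 6], [4], [8]]

Insert each entry of the permutation into P by Schensted row insertion, recording in Q the position of each new cell.

After inserting 7: P = [[7]].
After inserting 4: P = [[4], [7]].
After inserting 5: P = [[4, 5], [7]].
After inserting 1: P = [[1, 5], [4], [7]].
After inserting 6: P = [[1, 5, 6], [4], [7]].
After inserting 3: P = [[1, 3, 6], [4, 5], [7]].
After inserting 8: P = [[1, 3, 6, 8], [4, 5], [7]].
After inserting 2: P = [[1, 2, 6, 8], [3, 5], [4], [7]].

So P = [[1, 2, 6, 8], [3, 5], [4], [7]], Q = [[1, 3, 5, 7], [2, 6], [4], [8]].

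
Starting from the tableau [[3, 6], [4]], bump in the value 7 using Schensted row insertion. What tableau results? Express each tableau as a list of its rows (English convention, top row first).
[[3, 6, 7], [4]]

7 is larger than every entry of row 1, so it is appended to row 1. The new tableau is [[3, 6, 7], [4]].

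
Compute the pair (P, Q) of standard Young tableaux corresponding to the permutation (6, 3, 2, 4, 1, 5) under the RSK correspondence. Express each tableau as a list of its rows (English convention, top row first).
P = [[1, 4, 5], [2], [3], [6]], Q = [[1, 4, 6], [2], [3], [5]]

Insert each entry of the permutation into P by Schensted row insertion, recording in Q the position of each new cell.

Insert 6: appended to row 1. P = [[6]].
Insert 3: 3 bumps 6 from row 1; 6 starts row 2. P = [[3], [6]].
Insert 2: 2 bumps 3 from row 1; 3 bumps 6 from row 2; 6 starts row 3. P = [[2], [3], [6]].
Insert 4: appended to row 1. P = [[2, 4], [3], [6]].
Insert 1: 1 bumps 2 from row 1; 2 bumps 3 from row 2; 3 bumps 6 from row 3; 6 starts row 4. P = [[1, 4], [2], [3], [6]].
Insert 5: appended to row 1. P = [[1, 4, 5], [2], [3], [6]].

So P = [[1, 4, 5], [2], [3], [6]], Q = [[1, 4, 6], [2], [3], [5]].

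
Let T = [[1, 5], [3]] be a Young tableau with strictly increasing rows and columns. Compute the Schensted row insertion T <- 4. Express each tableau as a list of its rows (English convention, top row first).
In row 1, 4 replaces 5 (the leftmost entry greater than 4); 5 is bumped to row 2. 5 is appended to row 2. The new tableau is [[1, 4], [3, 5]].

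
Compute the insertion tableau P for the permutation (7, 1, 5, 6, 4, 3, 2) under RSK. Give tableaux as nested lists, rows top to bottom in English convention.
P = [[1, 2, 6], [3], [4], [5], [7]]

Insert 7: appended to row 1. P = [[7]].
Insert 1: 1 bumps 7 from row 1; 7 starts row 2. P = [[1], [7]].
Insert 5: appended to row 1. P = [[1, 5], [7]].
Insert 6: appended to row 1. P = [[1, 5, 6], [7]].
Insert 4: 4 bumps 5 from row 1; 5 bumps 7 from row 2; 7 starts row 3. P = [[1, 4, 6], [5], [7]].
Insert 3: 3 bumps 4 from row 1; 4 bumps 5 from row 2; 5 bumps 7 from row 3; 7 starts row 4. P = [[1, 3, 6], [4], [5], [7]].
Insert 2: 2 bumps 3 from row 1; 3 bumps 4 from row 2; 4 bumps 5 from row 3; 5 bumps 7 from row 4; 7 starts row 5. P = [[1, 2, 6], [3], [4], [5], [7]].

So P = [[1, 2, 6], [3], [4], [5], [7]].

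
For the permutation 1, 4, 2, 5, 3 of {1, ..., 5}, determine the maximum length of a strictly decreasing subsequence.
2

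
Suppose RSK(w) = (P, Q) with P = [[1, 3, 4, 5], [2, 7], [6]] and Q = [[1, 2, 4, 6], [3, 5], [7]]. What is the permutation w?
Reverse the RSK construction: for i from n down to 1, find the cell of Q containing i, remove the entry at that cell from P, and reverse-bump it up through P; the value ejected from row 1 is w(i).

Step i=7: Q has 7 at row 3, column 1; remove 6 from row 3 of P and reverse-bump: 6 enters row 2 and ejects 2; 2 enters row 1 and ejects 1. So w(7) = 1. P is now [[2, 3, 4, 5], [6, 7]].
Step i=6: Q has 6 at row 1, column 4; remove that cell from P, ejecting 5. So w(6) = 5. P is now [[2, 3, 4], [6, 7]].
Step i=5: Q has 5 at row 2, column 2; remove 7 from row 2 of P and reverse-bump: 7 enters row 1 and ejects 4. So w(5) = 4. P is now [[2, 3, 7], [6]].
Step i=4: Q has 4 at row 1, column 3; remove that cell from P, ejecting 7. So w(4) = 7. P is now [[2, 3], [6]].
Step i=3: Q has 3 at row 2, column 1; remove 6 from row 2 of P and reverse-bump: 6 enters row 1 and ejects 3. So w(3) = 3. P is now [[2, 6]].
Step i=2: Q has 2 at row 1, column 2; remove that cell from P, ejecting 6. So w(2) = 6. P is now [[2]].
Step i=1: Q has 1 at row 1, column 1; remove that cell from P, ejecting 2. So w(1) = 2. P is now [].

So w = 2 6 3 7 4 5 1.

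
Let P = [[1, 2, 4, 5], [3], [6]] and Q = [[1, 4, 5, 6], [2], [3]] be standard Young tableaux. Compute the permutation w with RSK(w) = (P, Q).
Reverse the RSK construction: for i from n down to 1, find the cell of Q containing i, remove the entry at that cell from P, and reverse-bump it up through P; the value ejected from row 1 is w(i).

Step i=6: Q has 6 at row 1, column 4; remove that cell from P, ejecting 5. So w(6) = 5. P is now [[1, 2, 4], [3], [6]].
Step i=5: Q has 5 at row 1, column 3; remove that cell from P, ejecting 4. So w(5) = 4. P is now [[1, 2], [3], [6]].
Step i=4: Q has 4 at row 1, column 2; remove that cell from P, ejecting 2. So w(4) = 2. P is now [[1], [3], [6]].
Step i=3: Q has 3 at row 3, column 1; remove 6 from row 3 of P and reverse-bump: 6 enters row 2 and ejects 3; 3 enters row 1 and ejects 1. So w(3) = 1. P is now [[3], [6]].
Step i=2: Q has 2 at row 2, column 1; remove 6 from row 2 of P and reverse-bump: 6 enters row 1 and ejects 3. So w(2) = 3. P is now [[6]].
Step i=1: Q has 1 at row 1, column 1; remove that cell from P, ejecting 6. So w(1) = 6. P is now [].

So w = 6 3 1 2 4 5.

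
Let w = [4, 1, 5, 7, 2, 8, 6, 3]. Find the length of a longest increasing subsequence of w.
4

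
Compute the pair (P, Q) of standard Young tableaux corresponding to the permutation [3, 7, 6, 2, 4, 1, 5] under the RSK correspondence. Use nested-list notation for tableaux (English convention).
Insert each entry of the permutation into P by Schensted row insertion, recording in Q the position of each new cell.

Insert 3: appended to row 1. P = [[3]].
Insert 7: appended to row 1. P = [[3, 7]].
Insert 6: 6 bumps 7 from row 1; 7 starts row 2. P = [[3, 6], [7]].
Insert 2: 2 bumps 3 from row 1; 3 bumps 7 from row 2; 7 starts row 3. P = [[2, 6], [3], [7]].
Insert 4: 4 bumps 6 from row 1; 6 appends to row 2. P = [[2, 4], [3, 6], [7]].
Insert 1: 1 bumps 2 from row 1; 2 bumps 3 from row 2; 3 bumps 7 from row 3; 7 starts row 4. P = [[1, 4], [2, 6], [3], [7]].
Insert 5: appended to row 1. P = [[1, 4, 5], [2, 6], [3], [7]].

So P = [[1, 4, 5], [2, 6], [3], [7]], Q = [[1, 2, 7], [3, 5], [4], [6]].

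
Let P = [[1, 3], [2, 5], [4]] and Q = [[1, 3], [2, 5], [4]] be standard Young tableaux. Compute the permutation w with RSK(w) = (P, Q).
Reverse the RSK construction: for i from n down to 1, find the cell of Q containing i, remove the entry at that cell from P, and reverse-bump it up through P; the value ejected from row 1 is w(i).

Step i=5: Q has 5 at row 2, column 2; remove 5 from row 2 of P and reverse-bump: 5 enters row 1 and ejects 3. So w(5) = 3. P is now [[1, 5], [2], [4]].
Step i=4: Q has 4 at row 3, column 1; remove 4 from row 3 of P and reverse-bump: 4 enters row 2 and ejects 2; 2 enters row 1 and ejects 1. So w(4) = 1. P is now [[2, 5], [4]].
Step i=3: Q has 3 at row 1, column 2; remove that cell from P, ejecting 5. So w(3) = 5. P is now [[2], [4]].
Step i=2: Q has 2 at row 2, column 1; remove 4 from row 2 of P and reverse-bump: 4 enters row 1 and ejects 2. So w(2) = 2. P is now [[4]].
Step i=1: Q has 1 at row 1, column 1; remove that cell from P, ejecting 4. So w(1) = 4. P is now [].

So w = 4 2 5 1 3.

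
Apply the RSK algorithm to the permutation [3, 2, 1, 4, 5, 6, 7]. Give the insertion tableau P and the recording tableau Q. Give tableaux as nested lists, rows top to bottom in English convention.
P = [[1, 4, 5, 6, 7], [2], [3]], Q = [[1, 4, 5, 6, 7], [2], [3]]

Insert each entry of the permutation into P by Schensted row insertion, recording in Q the position of each new cell.

Insert 3: appended to row 1. P = [[3]].
Insert 2: 2 bumps 3 from row 1; 3 starts row 2. P = [[2], [3]].
Insert 1: 1 bumps 2 from row 1; 2 bumps 3 from row 2; 3 starts row 3. P = [[1], [2], [3]].
Insert 4: appended to row 1. P = [[1, 4], [2], [3]].
Insert 5: appended to row 1. P = [[1, 4, 5], [2], [3]].
Insert 6: appended to row 1. P = [[1, 4, 5, 6], [2], [3]].
Insert 7: appended to row 1. P = [[1, 4, 5, 6, 7], [2], [3]].

So P = [[1, 4, 5, 6, 7], [2], [3]], Q = [[1, 4, 5, 6, 7], [2], [3]].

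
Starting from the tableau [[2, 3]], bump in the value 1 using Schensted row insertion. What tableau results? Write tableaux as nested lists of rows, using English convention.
[[1, 3], [2]]

In row 1, 1 replaces 2 (the leftmost entry greater than 1); 2 is bumped to row 2. 2 starts a new row 2. The new tableau is [[1, 3], [2]].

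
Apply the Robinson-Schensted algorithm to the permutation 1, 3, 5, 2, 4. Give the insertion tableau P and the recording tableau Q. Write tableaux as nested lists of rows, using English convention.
P = [[1, 2, 4], [3, 5]], Q = [[1, 2, 3], [4, 5]]

Insert each entry of the permutation into P by Schensted row insertion, recording in Q the position of each new cell.

Insert 1: appended to row 1. P = [[1]].
Insert 3: appended to row 1. P = [[1, 3]].
Insert 5: appended to row 1. P = [[1, 3, 5]].
Insert 2: 2 bumps 3 from row 1; 3 starts row 2. P = [[1, 2, 5], [3]].
Insert 4: 4 bumps 5 from row 1; 5 appends to row 2. P = [[1, 2, 4], [3, 5]].

So P = [[1, 2, 4], [3, 5]], Q = [[1, 2, 3], [4, 5]].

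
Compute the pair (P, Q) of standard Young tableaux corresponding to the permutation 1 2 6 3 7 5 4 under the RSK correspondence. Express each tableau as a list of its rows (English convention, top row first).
P = [[1, 2, 3, 4], [5, 7], [6]], Q = [[1, 2, 3, 5], [4, 6], [7]]

Insert each entry of the permutation into P by Schensted row insertion, recording in Q the position of each new cell.

Insert 1: appended to row 1. P = [[1]].
Insert 2: appended to row 1. P = [[1, 2]].
Insert 6: appended to row 1. P = [[1, 2, 6]].
Insert 3: 3 bumps 6 from row 1; 6 starts row 2. P = [[1, 2, 3], [6]].
Insert 7: appended to row 1. P = [[1, 2, 3, 7], [6]].
Insert 5: 5 bumps 7 from row 1; 7 appends to row 2. P = [[1, 2, 3, 5], [6, 7]].
Insert 4: 4 bumps 5 from row 1; 5 bumps 6 from row 2; 6 starts row 3. P = [[1, 2, 3, 4], [5, 7], [6]].

So P = [[1, 2, 3, 4], [5, 7], [6]], Q = [[1, 2, 3, 5], [4, 6], [7]].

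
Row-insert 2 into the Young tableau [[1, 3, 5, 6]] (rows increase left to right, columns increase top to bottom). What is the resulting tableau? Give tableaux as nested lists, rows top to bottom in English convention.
In row 1, 2 replaces 3 (the leftmost entry greater than 2); 3 is bumped to row 2. 3 starts a new row 2. The new tableau is [[1, 2, 5, 6], [3]].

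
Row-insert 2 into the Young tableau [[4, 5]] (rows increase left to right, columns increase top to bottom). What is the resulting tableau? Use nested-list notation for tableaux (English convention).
[[2, 5], [4]]

In row 1, 2 replaces 4 (the leftmost entry greater than 2); 4 is bumped to row 2. 4 starts a new row 2. The new tableau is [[2, 5], [4]].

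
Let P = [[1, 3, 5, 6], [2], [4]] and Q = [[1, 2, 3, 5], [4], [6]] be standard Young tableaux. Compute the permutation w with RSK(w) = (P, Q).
Reverse the RSK construction: for i from n down to 1, find the cell of Q containing i, remove the entry at that cell from P, and reverse-bump it up through P; the value ejected from row 1 is w(i).

Step i=6: Q has 6 at row 3, column 1; remove 4 from row 3 of P and reverse-bump: 4 enters row 2 and ejects 2; 2 enters row 1 and ejects 1. So w(6) = 1. P is now [[2, 3, 5, 6], [4]].
Step i=5: Q has 5 at row 1, column 4; remove that cell from P, ejecting 6. So w(5) = 6. P is now [[2, 3, 5], [4]].
Step i=4: Q has 4 at row 2, column 1; remove 4 from row 2 of P and reverse-bump: 4 enters row 1 and ejects 3. So w(4) = 3. P is now [[2, 4, 5]].
Step i=3: Q has 3 at row 1, column 3; remove that cell from P, ejecting 5. So w(3) = 5. P is now [[2, 4]].
Step i=2: Q has 2 at row 1, column 2; remove that cell from P, ejecting 4. So w(2) = 4. P is now [[2]].
Step i=1: Q has 1 at row 1, column 1; remove that cell from P, ejecting 2. So w(1) = 2. P is now [].

So w = 2 4 5 3 6 1.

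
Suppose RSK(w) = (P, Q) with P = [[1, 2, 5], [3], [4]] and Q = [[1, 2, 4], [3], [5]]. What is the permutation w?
Reverse the RSK construction: for i from n down to 1, find the cell of Q containing i, remove the entry at that cell from P, and reverse-bump it up through P; the value ejected from row 1 is w(i).

Step i=5: Q has 5 at row 3, column 1; remove 4 from row 3 of P and reverse-bump: 4 enters row 2 and ejects 3; 3 enters row 1 and ejects 2. So w(5) = 2. P is now [[1, 3, 5], [4]].
Step i=4: Q has 4 at row 1, column 3; remove that cell from P, ejecting 5. So w(4) = 5. P is now [[1, 3], [4]].
Step i=3: Q has 3 at row 2, column 1; remove 4 from row 2 of P and reverse-bump: 4 enters row 1 and ejects 3. So w(3) = 3. P is now [[1, 4]].
Step i=2: Q has 2 at row 1, column 2; remove that cell from P, ejecting 4. So w(2) = 4. P is now [[1]].
Step i=1: Q has 1 at row 1, column 1; remove that cell from P, ejecting 1. So w(1) = 1. P is now [].

So w = 1 4 3 5 2.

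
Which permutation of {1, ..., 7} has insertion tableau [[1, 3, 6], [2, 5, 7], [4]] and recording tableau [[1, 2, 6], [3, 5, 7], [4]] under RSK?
4 5 2 1 3 7 6

Reverse the RSK construction: for i from n down to 1, find the cell of Q containing i, remove the entry at that cell from P, and reverse-bump it up through P; the value ejected from row 1 is w(i).

Step i=7: Q has 7 at row 2, column 3; remove 7 from row 2 of P and reverse-bump: 7 enters row 1 and ejects 6. So w(7) = 6. P is now [[1, 3, 7], [2, 5], [4]].
Step i=6: Q has 6 at row 1, column 3; remove that cell from P, ejecting 7. So w(6) = 7. P is now [[1, 3], [2, 5], [4]].
Step i=5: Q has 5 at row 2, column 2; remove 5 from row 2 of P and reverse-bump: 5 enters row 1 and ejects 3. So w(5) = 3. P is now [[1, 5], [2], [4]].
Step i=4: Q has 4 at row 3, column 1; remove 4 from row 3 of P and reverse-bump: 4 enters row 2 and ejects 2; 2 enters row 1 and ejects 1. So w(4) = 1. P is now [[2, 5], [4]].
Step i=3: Q has 3 at row 2, column 1; remove 4 from row 2 of P and reverse-bump: 4 enters row 1 and ejects 2. So w(3) = 2. P is now [[4, 5]].
Step i=2: Q has 2 at row 1, column 2; remove that cell from P, ejecting 5. So w(2) = 5. P is now [[4]].
Step i=1: Q has 1 at row 1, column 1; remove that cell from P, ejecting 4. So w(1) = 4. P is now [].

So w = 4 5 2 1 3 7 6.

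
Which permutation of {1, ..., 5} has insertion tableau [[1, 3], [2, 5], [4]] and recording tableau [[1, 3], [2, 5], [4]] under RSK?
4 2 5 1 3

Reverse the RSK construction: for i from n down to 1, find the cell of Q containing i, remove the entry at that cell from P, and reverse-bump it up through P; the value ejected from row 1 is w(i).

Step i=5: Q has 5 at row 2, column 2; remove 5 from row 2 of P and reverse-bump: 5 enters row 1 and ejects 3. So w(5) = 3. P is now [[1, 5], [2], [4]].
Step i=4: Q has 4 at row 3, column 1; remove 4 from row 3 of P and reverse-bump: 4 enters row 2 and ejects 2; 2 enters row 1 and ejects 1. So w(4) = 1. P is now [[2, 5], [4]].
Step i=3: Q has 3 at row 1, column 2; remove that cell from P, ejecting 5. So w(3) = 5. P is now [[2], [4]].
Step i=2: Q has 2 at row 2, column 1; remove 4 from row 2 of P and reverse-bump: 4 enters row 1 and ejects 2. So w(2) = 2. P is now [[4]].
Step i=1: Q has 1 at row 1, column 1; remove that cell from P, ejecting 4. So w(1) = 4. P is now [].

So w = 4 2 5 1 3.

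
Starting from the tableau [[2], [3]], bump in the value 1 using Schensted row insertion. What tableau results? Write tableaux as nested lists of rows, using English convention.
[[1], [2], [3]]

In row 1, 1 replaces 2 (the leftmost entry greater than 1); 2 is bumped to row 2. In row 2, 2 replaces 3 (the leftmost entry greater than 2); 3 is bumped to row 3. 3 starts a new row 3. The new tableau is [[1], [2], [3]].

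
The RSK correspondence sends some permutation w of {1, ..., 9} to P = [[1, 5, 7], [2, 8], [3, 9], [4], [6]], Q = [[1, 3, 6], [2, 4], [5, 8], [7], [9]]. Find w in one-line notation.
Reverse the RSK construction: for i from n down to 1, find the cell of Q containing i, remove the entry at that cell from P, and reverse-bump it up through P; the value ejected from row 1 is w(i).

Step i=9: Q has 9 at row 5, column 1; remove 6 from row 5 of P and reverse-bump: 6 enters row 4 and ejects 4; 4 enters row 3 and ejects 3; 3 enters row 2 and ejects 2; 2 enters row 1 and ejects 1. So w(9) = 1. P is now [[2, 5, 7], [3, 8], [4, 9], [6]].
Step i=8: Q has 8 at row 3, column 2; remove 9 from row 3 of P and reverse-bump: 9 enters row 2 and ejects 8; 8 enters row 1 and ejects 7. So w(8) = 7. P is now [[2, 5, 8], [3, 9], [4], [6]].
Step i=7: Q has 7 at row 4, column 1; remove 6 from row 4 of P and reverse-bump: 6 enters row 3 and ejects 4; 4 enters row 2 and ejects 3; 3 enters row 1 and ejects 2. So w(7) = 2. P is now [[3, 5, 8], [4, 9], [6]].
Step i=6: Q has 6 at row 1, column 3; remove that cell from P, ejecting 8. So w(6) = 8. P is now [[3, 5], [4, 9], [6]].
Step i=5: Q has 5 at row 3, column 1; remove 6 from row 3 of P and reverse-bump: 6 enters row 2 and ejects 4; 4 enters row 1 and ejects 3. So w(5) = 3. P is now [[4, 5], [6, 9]].
Step i=4: Q has 4 at row 2, column 2; remove 9 from row 2 of P and reverse-bump: 9 enters row 1 and ejects 5. So w(4) = 5. P is now [[4, 9], [6]].
Step i=3: Q has 3 at row 1, column 2; remove that cell from P, ejecting 9. So w(3) = 9. P is now [[4], [6]].
Step i=2: Q has 2 at row 2, column 1; remove 6 from row 2 of P and reverse-bump: 6 enters row 1 and ejects 4. So w(2) = 4. P is now [[6]].
Step i=1: Q has 1 at row 1, column 1; remove that cell from P, ejecting 6. So w(1) = 6. P is now [].

So w = 6 4 9 5 3 8 2 7 1.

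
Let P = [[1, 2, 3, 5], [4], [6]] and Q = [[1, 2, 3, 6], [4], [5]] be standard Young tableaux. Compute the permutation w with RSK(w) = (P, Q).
1 2 6 4 3 5

Reverse the RSK construction: for i from n down to 1, find the cell of Q containing i, remove the entry at that cell from P, and reverse-bump it up through P; the value ejected from row 1 is w(i).

Step i=6: Q has 6 at row 1, column 4; remove that cell from P, ejecting 5. So w(6) = 5. P is now [[1, 2, 3], [4], [6]].
Step i=5: Q has 5 at row 3, column 1; remove 6 from row 3 of P and reverse-bump: 6 enters row 2 and ejects 4; 4 enters row 1 and ejects 3. So w(5) = 3. P is now [[1, 2, 4], [6]].
Step i=4: Q has 4 at row 2, column 1; remove 6 from row 2 of P and reverse-bump: 6 enters row 1 and ejects 4. So w(4) = 4. P is now [[1, 2, 6]].
Step i=3: Q has 3 at row 1, column 3; remove that cell from P, ejecting 6. So w(3) = 6. P is now [[1, 2]].
Step i=2: Q has 2 at row 1, column 2; remove that cell from P, ejecting 2. So w(2) = 2. P is now [[1]].
Step i=1: Q has 1 at row 1, column 1; remove that cell from P, ejecting 1. So w(1) = 1. P is now [].

So w = 1 2 6 4 3 5.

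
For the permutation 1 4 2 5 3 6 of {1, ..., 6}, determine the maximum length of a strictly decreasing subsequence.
2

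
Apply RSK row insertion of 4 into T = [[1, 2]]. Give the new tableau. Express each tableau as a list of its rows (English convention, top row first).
[[1, 2, 4]]

4 is larger than every entry of row 1, so it is appended to row 1. The new tableau is [[1, 2, 4]].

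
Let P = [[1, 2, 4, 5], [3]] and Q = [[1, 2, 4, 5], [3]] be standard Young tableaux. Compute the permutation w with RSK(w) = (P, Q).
Reverse RSK: for i = n, n-1, ..., 1, locate i in Q, remove the corresponding corner cell from P, and reverse-bump its entry up through P; the value ejected from row 1 is w(i).

So w = 1 3 2 4 5.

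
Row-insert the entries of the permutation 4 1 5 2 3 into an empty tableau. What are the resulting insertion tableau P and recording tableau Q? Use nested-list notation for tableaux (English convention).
P = [[1, 2, 3], [4, 5]], Q = [[1, 3, 5], [2, 4]]

Insert each entry of the permutation into P by Schensted row insertion, recording in Q the position of each new cell.

Insert 4: appended to row 1. P = [[4]], Q = [[1]].
Insert 1: 1 bumps 4 from row 1; 4 starts row 2. P = [[1], [4]], Q = [[1], [2]].
Insert 5: appended to row 1. P = [[1, 5], [4]], Q = [[1, 3], [2]].
Insert 2: 2 bumps 5 from row 1; 5 appends to row 2. P = [[1, 2], [4, 5]], Q = [[1, 3], [2, 4]].
Insert 3: appended to row 1. P = [[1, 2, 3], [4, 5]], Q = [[1, 3, 5], [2, 4]].

So P = [[1, 2, 3], [4, 5]], Q = [[1, 3, 5], [2, 4]].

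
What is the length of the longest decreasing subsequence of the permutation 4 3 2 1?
4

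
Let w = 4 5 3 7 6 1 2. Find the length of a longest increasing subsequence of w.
3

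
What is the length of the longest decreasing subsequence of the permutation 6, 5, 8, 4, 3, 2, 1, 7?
6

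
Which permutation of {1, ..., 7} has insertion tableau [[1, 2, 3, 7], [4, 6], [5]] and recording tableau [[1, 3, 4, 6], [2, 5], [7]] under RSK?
Reverse the RSK construction: for i from n down to 1, find the cell of Q containing i, remove the entry at that cell from P, and reverse-bump it up through P; the value ejected from row 1 is w(i).

Step i=7: Q has 7 at row 3, column 1; remove 5 from row 3 of P and reverse-bump: 5 enters row 2 and ejects 4; 4 enters row 1 and ejects 3. So w(7) = 3. P is now [[1, 2, 4, 7], [5, 6]].
Step i=6: Q has 6 at row 1, column 4; remove that cell from P, ejecting 7. So w(6) = 7. P is now [[1, 2, 4], [5, 6]].
Step i=5: Q has 5 at row 2, column 2; remove 6 from row 2 of P and reverse-bump: 6 enters row 1 and ejects 4. So w(5) = 4. P is now [[1, 2, 6], [5]].
Step i=4: Q has 4 at row 1, column 3; remove that cell from P, ejecting 6. So w(4) = 6. P is now [[1, 2], [5]].
Step i=3: Q has 3 at row 1, column 2; remove that cell from P, ejecting 2. So w(3) = 2. P is now [[1], [5]].
Step i=2: Q has 2 at row 2, column 1; remove 5 from row 2 of P and reverse-bump: 5 enters row 1 and ejects 1. So w(2) = 1. P is now [[5]].
Step i=1: Q has 1 at row 1, column 1; remove that cell from P, ejecting 5. So w(1) = 5. P is now [].

So w = 5 1 2 6 4 7 3.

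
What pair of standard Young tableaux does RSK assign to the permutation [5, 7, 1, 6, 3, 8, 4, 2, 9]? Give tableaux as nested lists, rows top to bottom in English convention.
P = [[1, 2, 4, 9], [3, 6, 8], [5], [7]], Q = [[1, 2, 6, 9], [3, 4, 7], [5], [8]]

Insert each entry of the permutation into P by Schensted row insertion, recording in Q the position of each new cell.

After inserting 5: P = [[5]].
After inserting 7: P = [[5, 7]].
After inserting 1: P = [[1, 7], [5]].
After inserting 6: P = [[1, 6], [5, 7]].
After inserting 3: P = [[1, 3], [5, 6], [7]].
After inserting 8: P = [[1, 3, 8], [5, 6], [7]].
After inserting 4: P = [[1, 3, 4], [5, 6, 8], [7]].
After inserting 2: P = [[1, 2, 4], [3, 6, 8], [5], [7]].
After inserting 9: P = [[1, 2, 4, 9], [3, 6, 8], [5], [7]].

So P = [[1, 2, 4, 9], [3, 6, 8], [5], [7]], Q = [[1, 2, 6, 9], [3, 4, 7], [5], [8]].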